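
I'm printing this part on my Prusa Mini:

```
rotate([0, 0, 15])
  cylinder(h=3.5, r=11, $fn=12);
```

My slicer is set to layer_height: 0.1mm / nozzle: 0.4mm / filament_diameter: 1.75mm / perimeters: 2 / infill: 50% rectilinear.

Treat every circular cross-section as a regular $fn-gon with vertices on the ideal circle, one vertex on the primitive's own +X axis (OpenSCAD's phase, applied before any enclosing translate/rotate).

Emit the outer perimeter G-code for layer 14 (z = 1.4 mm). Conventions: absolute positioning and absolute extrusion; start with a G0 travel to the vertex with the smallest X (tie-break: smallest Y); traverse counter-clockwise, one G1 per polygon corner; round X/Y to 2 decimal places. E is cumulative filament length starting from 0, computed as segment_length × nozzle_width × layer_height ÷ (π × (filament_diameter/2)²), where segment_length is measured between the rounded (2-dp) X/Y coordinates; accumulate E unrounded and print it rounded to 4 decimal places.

At z = 1.4 mm: the r=11 cylinder gives a regular 12-gon of circumradius 11 (constant along its height); (whole slice rotated 15° about Z — lengths, areas and connectivity unchanged). The outline is a single polygon with 12 vertices. Extrusion per mm of travel: 0.4 × 0.1 / (π × 0.875²) = 0.016630. Accumulating E over each segment gives final E = 1.1368.

G0 X-10.63 Y-2.85 Z1.40
G1 X-7.78 Y-7.78 E0.0947
G1 X-2.85 Y-10.63 E0.1894
G1 X2.85 Y-10.63 E0.2842
G1 X7.78 Y-7.78 E0.3789
G1 X10.63 Y-2.85 E0.4736
G1 X10.63 Y2.85 E0.5684
G1 X7.78 Y7.78 E0.6631
G1 X2.85 Y10.63 E0.7578
G1 X-2.85 Y10.63 E0.8526
G1 X-7.78 Y7.78 E0.9473
G1 X-10.63 Y2.85 E1.0420
G1 X-10.63 Y-2.85 E1.1368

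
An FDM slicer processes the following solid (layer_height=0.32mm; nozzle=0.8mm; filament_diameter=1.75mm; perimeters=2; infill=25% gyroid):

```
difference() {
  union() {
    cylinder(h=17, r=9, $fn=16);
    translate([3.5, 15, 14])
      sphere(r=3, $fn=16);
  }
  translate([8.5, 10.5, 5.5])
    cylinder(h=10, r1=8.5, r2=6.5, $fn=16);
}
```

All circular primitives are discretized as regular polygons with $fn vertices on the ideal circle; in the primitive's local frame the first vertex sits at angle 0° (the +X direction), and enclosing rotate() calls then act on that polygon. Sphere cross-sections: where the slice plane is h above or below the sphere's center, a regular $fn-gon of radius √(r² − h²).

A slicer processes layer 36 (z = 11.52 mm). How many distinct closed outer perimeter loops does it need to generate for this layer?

2

At z = 11.52 mm: the r=9 cylinder contributes a regular 16-gon of circumradius 9; the r=3 sphere at (3.5, 15) slices to a regular 16-gon of circumradius 1.688 (√(r²−h²) with h=2.48 from center); Merging all regions: the 2 present regions are separate (no shared area or edge), so areas and boundary lengths simply add and each stays a separate island — 2 connected regions; the cone at (8.5, 10.5) contributes a regular 16-gon of circumradius 7.296 (interpolated between r1=8.5 and r2=6.5 at t=0.602); Taking the first minus the rest: starting from the result so far, the cone at (8.5, 10.5) partially overlaps it — only the 20.88 mm² overlap (of its 162.97 mm²) is removed, clipping the outline — 2 connected regions. The result has 2 disconnected regions.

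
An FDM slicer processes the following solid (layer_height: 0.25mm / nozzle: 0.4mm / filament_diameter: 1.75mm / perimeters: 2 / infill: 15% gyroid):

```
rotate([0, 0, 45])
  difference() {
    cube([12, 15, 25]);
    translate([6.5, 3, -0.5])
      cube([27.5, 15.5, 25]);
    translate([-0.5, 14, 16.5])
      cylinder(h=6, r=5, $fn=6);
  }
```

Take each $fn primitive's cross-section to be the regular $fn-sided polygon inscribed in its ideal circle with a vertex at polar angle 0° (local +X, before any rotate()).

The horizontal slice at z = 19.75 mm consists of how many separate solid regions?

1

At z = 19.75 mm: the 12×15 cube contributes its full rectangle; the cube at (6.5, 3) is present — its section is the full 27.5×15.5 rectangle; the cylinder at (-0.5, 14): section is a regular 6-gon, circumradius r=5; Subtracting the remaining from the first: starting from the 12×15 cube, the 27.5×15.5 cube at (6.5, 3) partially overlaps it — only the 66.00 mm² overlap (of its 426.25 mm²) is removed, clipping the outline; the r=5 cylinder at (-0.5, 14) partially overlaps it — only the 18.28 mm² overlap (of its 64.95 mm²) is removed, clipping the outline — 1 connected region; (rotated 45° about Z; rotation is an isometry so areas/perimeters/island counts are preserved). The result has 1 disconnected region.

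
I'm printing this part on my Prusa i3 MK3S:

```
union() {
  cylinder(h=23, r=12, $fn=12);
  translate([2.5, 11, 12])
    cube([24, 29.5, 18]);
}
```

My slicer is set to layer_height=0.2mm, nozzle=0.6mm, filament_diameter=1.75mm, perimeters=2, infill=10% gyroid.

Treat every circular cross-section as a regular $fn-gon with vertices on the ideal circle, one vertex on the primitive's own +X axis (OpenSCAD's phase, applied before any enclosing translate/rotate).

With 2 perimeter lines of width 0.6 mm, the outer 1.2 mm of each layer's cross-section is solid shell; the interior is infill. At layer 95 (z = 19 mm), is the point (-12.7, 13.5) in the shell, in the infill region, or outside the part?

At z = 19 mm: the r=12 cylinder contributes a regular 12-gon of circumradius 12; the 24×29.5 cube at (2.5, 11) contributes its full rectangle; Combining (union): the regions partially overlap (shared area 0.20 mm²), so overlapping operands fuse into one piece — 1 connected region. Overall, the cross-section is a single solid region. The nearest boundary edge runs (-10.39, 6.00)→(-6.00, 10.39); distance from the point to it = 6.94 mm. The point is not inside any of the regions above, so it lies outside the cross-section (6.94 mm from the nearest boundary).

outside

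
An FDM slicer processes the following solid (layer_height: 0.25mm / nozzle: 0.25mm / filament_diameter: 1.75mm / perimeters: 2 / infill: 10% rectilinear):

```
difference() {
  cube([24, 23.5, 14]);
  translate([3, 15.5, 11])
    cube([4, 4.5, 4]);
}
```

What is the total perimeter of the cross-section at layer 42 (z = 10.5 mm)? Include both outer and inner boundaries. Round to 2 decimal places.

At z = 10.5 mm: the cube is present — its section is the full 24×23.5 rectangle (perimeter 95.00 mm); the cube at (3, 15.5) is not intersected at this z (z outside [11, 15]); Subtracting the remaining from the first: none of the subtracted shapes is present at this height, so the 24×23.5 cube is unchanged — boundary = 95.00 mm. Overall, the cross-section is a single solid region. Total boundary length (outer) = 95.00 mm.

95.00 mm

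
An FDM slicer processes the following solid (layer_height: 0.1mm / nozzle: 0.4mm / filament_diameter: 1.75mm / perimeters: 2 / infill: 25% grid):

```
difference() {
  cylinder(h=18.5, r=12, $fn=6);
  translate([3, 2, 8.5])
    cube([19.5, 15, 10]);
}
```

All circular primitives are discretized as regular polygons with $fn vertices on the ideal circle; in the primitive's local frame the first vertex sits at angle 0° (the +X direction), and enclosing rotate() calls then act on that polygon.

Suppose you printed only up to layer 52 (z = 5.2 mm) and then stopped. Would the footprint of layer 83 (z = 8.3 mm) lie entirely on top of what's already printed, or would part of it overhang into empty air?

entirely on top

Compare the two slices. At z = 5.2: the cylinder: section is a regular 6-gon, circumradius r=12 (area = (6/2)·12.000²·sin(360°/6) = 374.12 mm²); the cube at (3, 2) is not intersected at this z (z outside [8.5, 18.5]); After the difference (first − rest): none of the subtracted shapes is present at this height, so the r=12 cylinder is unchanged — area = 374.12 mm². At z = 8.3: the r=12 cylinder gives a regular 6-gon of circumradius 12 (constant along its height) (area = (6/2)·12.000²·sin(360°/6) = 374.12 mm²); the cube at (3, 2) is not intersected at this z (z outside [8.5, 18.5]); Taking the first minus the rest: none of the subtracted shapes is present at this height, so the r=12 cylinder is unchanged — area = 374.12 mm². Checking containment: the cross-section at z = 8.3 is a subset of the cross-section at z = 5.2.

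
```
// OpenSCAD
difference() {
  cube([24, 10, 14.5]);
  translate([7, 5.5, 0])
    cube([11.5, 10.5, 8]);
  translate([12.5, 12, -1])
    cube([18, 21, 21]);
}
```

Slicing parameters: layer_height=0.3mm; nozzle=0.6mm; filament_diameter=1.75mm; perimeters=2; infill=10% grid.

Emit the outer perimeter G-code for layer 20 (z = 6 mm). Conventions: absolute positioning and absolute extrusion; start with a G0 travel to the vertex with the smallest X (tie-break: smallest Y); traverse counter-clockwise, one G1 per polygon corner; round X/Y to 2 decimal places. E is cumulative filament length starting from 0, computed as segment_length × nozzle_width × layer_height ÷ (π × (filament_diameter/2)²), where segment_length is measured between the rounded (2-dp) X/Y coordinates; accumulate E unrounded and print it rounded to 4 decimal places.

At z = 6 mm: the 24×10 cube contributes its full rectangle; the cube at (7, 5.5) (footprint 11.5×10.5) is included at this height; the cube at (12.5, 12) is present — its section is the full 18×21 rectangle; Taking the first minus the rest: starting from the 24×10 cube, the 11.5×10.5 cube at (7, 5.5) partially overlaps it — only the 51.75 mm² overlap (of its 120.75 mm²) is removed, clipping the outline; the 18×21 cube at (12.5, 12) misses the remaining region (no effect) — 1 connected region. The outline is a single polygon with 8 vertices. Extrusion per mm of travel: 0.6 × 0.3 / (π × 0.875²) = 0.074835. Accumulating E over each segment gives final E = 5.7623.

G0 X0.00 Y0.00 Z6.00
G1 X24.00 Y0.00 E1.7960
G1 X24.00 Y10.00 E2.5444
G1 X18.50 Y10.00 E2.9560
G1 X18.50 Y5.50 E3.2928
G1 X7.00 Y5.50 E4.1534
G1 X7.00 Y10.00 E4.4901
G1 X0.00 Y10.00 E5.0140
G1 X0.00 Y0.00 E5.7623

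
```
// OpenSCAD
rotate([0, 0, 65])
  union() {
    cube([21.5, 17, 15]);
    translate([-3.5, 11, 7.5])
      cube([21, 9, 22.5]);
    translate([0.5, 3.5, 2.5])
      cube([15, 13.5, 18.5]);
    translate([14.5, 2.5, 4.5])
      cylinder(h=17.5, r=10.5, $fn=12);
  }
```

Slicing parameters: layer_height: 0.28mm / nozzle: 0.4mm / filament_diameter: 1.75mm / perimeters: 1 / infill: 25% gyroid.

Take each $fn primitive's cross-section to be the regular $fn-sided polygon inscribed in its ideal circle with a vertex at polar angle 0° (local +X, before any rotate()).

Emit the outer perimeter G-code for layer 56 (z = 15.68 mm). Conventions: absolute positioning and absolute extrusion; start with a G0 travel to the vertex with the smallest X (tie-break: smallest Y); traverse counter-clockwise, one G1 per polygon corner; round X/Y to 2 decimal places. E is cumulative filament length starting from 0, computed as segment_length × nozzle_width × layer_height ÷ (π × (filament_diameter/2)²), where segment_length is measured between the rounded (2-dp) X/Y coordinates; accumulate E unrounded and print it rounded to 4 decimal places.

At z = 15.68 mm: the cube is absent (z outside [0, 15]); the 21×9 cube at (-3.5, 11) contributes its full rectangle; the 15×13.5 cube at (0.5, 3.5) contributes its full rectangle; the cylinder at (14.5, 2.5): section is a regular 12-gon, circumradius r=10.5; Combining (union): the regions partially overlap (shared area 174.62 mm²), so overlapping operands fuse into one piece — 1 connected region; (rotated 65° about Z; rotation is an isometry so areas/perimeters/island counts are preserved). The outline is a single polygon with 16 vertices. Extrusion per mm of travel: 0.4 × 0.28 / (π × 0.875²) = 0.046564. Accumulating E over each segment gives final E = 4.6528.

G0 X-19.61 Y5.28 Z15.68
G1 X-11.45 Y1.48 E0.4191
G1 X-9.76 Y5.10 E0.6052
G1 X-2.96 Y1.93 E0.9545
G1 X-1.37 Y5.35 E1.1301
G1 X-0.58 Y4.68 E1.1784
G1 X4.78 Y3.74 E1.4318
G1 X9.88 Y5.60 E1.6845
G1 X13.38 Y9.76 E1.9377
G1 X14.32 Y15.11 E2.1906
G1 X12.46 Y20.22 E2.4438
G1 X8.30 Y23.71 E2.6967
G1 X2.95 Y24.66 E2.9497
G1 X-2.16 Y22.80 E3.2029
G1 X-3.66 Y21.01 E3.3117
G1 X-10.73 Y24.31 E3.6750
G1 X-19.61 Y5.28 E4.6528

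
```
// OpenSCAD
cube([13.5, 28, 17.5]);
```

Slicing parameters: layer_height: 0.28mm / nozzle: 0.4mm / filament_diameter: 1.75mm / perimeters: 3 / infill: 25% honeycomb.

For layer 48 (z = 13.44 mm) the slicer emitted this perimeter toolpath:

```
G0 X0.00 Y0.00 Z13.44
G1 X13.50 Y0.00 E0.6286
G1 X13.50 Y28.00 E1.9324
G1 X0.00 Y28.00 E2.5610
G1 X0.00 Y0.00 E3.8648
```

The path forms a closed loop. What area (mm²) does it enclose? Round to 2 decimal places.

Apply the shoelace formula to the sequence of (X, Y) vertices; enclosed area = 378.00 mm².

378.00 mm²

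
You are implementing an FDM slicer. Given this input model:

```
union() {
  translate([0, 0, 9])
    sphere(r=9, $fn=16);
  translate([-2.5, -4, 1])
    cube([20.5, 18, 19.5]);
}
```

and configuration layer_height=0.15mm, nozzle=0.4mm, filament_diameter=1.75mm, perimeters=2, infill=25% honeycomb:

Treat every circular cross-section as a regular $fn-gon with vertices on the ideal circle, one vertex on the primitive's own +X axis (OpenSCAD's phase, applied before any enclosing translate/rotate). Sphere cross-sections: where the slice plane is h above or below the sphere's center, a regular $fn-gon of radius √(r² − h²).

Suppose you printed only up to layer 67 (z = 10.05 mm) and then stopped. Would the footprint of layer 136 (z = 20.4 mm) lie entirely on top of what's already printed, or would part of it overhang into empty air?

entirely on top

Compare the two slices. At z = 10.05: the r=9 sphere slices to a regular 16-gon of circumradius 8.939 (√(r²−h²) with h=1.05 from center) (area = (16/2)·8.939²·sin(360°/16) = 244.60 mm²); the cube at (-2.5, -4) is present — its section is the full 20.5×18 rectangle (area 369.00 mm²); Taking the union: the regions partially overlap — summed areas 613.60 mm² minus the doubly-counted overlap 126.96 mm² gives 486.64 mm² — area = 486.64 mm². At z = 20.4: the sphere is absent (|z−center|=11.400 > r=9); the 20.5×18 cube at (-2.5, -4) contributes its full rectangle (area 369.00 mm²); Combining (union): only the 20.5×18 cube at (-2.5, -4) is present, so the union is just that shape — area = 369.00 mm². Checking containment: the cross-section at z = 20.4 is a subset of the cross-section at z = 10.05.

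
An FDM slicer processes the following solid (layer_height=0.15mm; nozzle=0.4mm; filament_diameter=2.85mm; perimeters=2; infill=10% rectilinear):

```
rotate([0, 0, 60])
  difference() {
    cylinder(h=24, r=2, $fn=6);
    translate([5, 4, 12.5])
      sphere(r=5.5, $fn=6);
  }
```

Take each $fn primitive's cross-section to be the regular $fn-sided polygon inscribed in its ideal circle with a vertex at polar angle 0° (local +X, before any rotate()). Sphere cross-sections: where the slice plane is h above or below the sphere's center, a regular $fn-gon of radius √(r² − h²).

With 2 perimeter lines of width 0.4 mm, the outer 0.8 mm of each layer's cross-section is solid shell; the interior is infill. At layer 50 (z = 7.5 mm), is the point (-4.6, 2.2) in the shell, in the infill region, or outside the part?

outside

At z = 7.5 mm: the r=2 cylinder gives a regular 6-gon of circumradius 2 (constant along its height); the sphere at (5, 4): section is a regular 6-gon, circumradius = √(r²−h²) = √(5.5²−5²) = 2.291; Taking the first minus the rest: starting from the r=2 cylinder, the r=5.5 sphere at (5, 4) misses the remaining region (no effect) — 1 connected region; (whole slice rotated 60° about Z — lengths, areas and connectivity unchanged). Overall, the cross-section is a single solid region. Undo the 60° rotation: the query point maps to (-0.395, 5.084) in the un-rotated model frame. The nearest boundary edge runs (-1.00, 1.73)→(1.00, 1.73); distance from the point to it = 3.35 mm. The point is not inside any of the regions above, so it lies outside the cross-section (3.35 mm from the nearest boundary).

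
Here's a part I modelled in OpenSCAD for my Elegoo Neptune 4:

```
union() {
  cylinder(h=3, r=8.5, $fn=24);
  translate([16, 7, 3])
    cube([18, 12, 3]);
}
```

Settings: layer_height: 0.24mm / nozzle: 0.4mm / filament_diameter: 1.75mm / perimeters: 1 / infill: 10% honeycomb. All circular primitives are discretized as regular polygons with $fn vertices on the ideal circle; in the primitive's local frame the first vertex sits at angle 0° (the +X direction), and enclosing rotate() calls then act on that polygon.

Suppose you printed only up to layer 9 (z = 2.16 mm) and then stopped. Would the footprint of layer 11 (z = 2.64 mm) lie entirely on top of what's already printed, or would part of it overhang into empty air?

entirely on top

Compare the two slices. At z = 2.16: the cylinder: section is a regular 24-gon, circumradius r=8.5 (area = (24/2)·8.500²·sin(360°/24) = 224.40 mm²); the cube at (16, 7) does not reach this height (z outside [3, 6]); Combining (union): only the r=8.5 cylinder is present, so the union is just that shape — area = 224.40 mm². At z = 2.64: the r=8.5 cylinder gives a regular 24-gon of circumradius 8.5 (constant along its height) (area = (24/2)·8.500²·sin(360°/24) = 224.40 mm²); the cube at (16, 7) is not intersected at this z (z outside [3, 6]); Taking the union: only the r=8.5 cylinder is present, so the union is just that shape — area = 224.40 mm². Checking containment: the cross-section at z = 2.64 is a subset of the cross-section at z = 2.16.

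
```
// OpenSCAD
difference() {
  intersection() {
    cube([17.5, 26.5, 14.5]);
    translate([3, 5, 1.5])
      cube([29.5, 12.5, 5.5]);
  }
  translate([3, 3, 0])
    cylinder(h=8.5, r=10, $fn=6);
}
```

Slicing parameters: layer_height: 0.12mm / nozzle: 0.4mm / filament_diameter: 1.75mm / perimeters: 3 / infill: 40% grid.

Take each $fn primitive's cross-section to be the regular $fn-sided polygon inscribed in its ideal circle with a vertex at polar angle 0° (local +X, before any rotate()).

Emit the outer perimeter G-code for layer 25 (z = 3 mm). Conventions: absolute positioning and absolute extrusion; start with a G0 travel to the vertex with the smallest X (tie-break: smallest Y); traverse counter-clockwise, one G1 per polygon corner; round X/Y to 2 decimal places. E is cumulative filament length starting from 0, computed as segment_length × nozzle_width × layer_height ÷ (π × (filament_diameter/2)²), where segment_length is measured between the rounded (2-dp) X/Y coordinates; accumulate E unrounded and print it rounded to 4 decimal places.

At z = 3 mm: the cube is present — its section is the full 17.5×26.5 rectangle; the cube at (3, 5) (footprint 29.5×12.5) is included at this height; After intersecting: the 29.5×12.5 cube at (3, 5) partially overlaps the 17.5×26.5 cube; clipping to the common part keeps 181.25 mm² — 1 connected region; the r=10 cylinder at (3, 3) gives a regular 6-gon of circumradius 10 (constant along its height); Taking the first minus the rest: starting from that combined region, the r=10 cylinder at (3, 3) partially overlaps it — only the 46.11 mm² overlap (of its 259.81 mm²) is removed, clipping the outline — 1 connected region. The outline is a single polygon with 6 vertices. Extrusion per mm of travel: 0.4 × 0.12 / (π × 0.875²) = 0.019956. Accumulating E over each segment gives final E = 1.0214.

G0 X3.00 Y11.66 Z3.00
G1 X8.00 Y11.66 E0.0998
G1 X11.85 Y5.00 E0.2533
G1 X17.50 Y5.00 E0.3660
G1 X17.50 Y17.50 E0.6155
G1 X3.00 Y17.50 E0.9049
G1 X3.00 Y11.66 E1.0214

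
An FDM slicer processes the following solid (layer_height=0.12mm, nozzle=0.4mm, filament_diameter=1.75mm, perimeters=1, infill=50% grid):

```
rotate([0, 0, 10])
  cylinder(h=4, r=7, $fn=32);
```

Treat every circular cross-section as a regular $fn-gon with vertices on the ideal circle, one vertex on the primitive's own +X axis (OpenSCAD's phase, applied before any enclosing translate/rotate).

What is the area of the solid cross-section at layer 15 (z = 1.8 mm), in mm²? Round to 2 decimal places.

152.95 mm²

At z = 1.8 mm: the cylinder: section is a regular 32-gon, circumradius r=7 (area = (32/2)·7.000²·sin(360°/32) = 152.95 mm²); (rotated 10° about Z; rotation is an isometry so areas/perimeters/island counts are preserved). Overall, the cross-section is a single solid region. Net area = 152.95 mm².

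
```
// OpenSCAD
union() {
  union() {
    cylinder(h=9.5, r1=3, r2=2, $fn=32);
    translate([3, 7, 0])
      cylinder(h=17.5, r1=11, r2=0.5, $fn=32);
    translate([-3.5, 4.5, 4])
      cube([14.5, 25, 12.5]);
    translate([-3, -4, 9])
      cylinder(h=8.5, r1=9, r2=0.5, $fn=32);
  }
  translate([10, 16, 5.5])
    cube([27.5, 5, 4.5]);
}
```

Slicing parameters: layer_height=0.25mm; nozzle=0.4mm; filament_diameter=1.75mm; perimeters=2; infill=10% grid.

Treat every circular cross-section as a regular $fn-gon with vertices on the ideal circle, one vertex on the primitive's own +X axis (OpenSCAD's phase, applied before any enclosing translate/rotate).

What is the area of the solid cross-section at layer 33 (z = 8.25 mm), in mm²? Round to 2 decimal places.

At z = 8.25 mm: the cone contributes a regular 32-gon of circumradius 2.132 (interpolated between r1=3 and r2=2 at t=0.868) (area = (32/2)·2.132²·sin(360°/32) = 14.18 mm²); the cone at (3, 7): at t=0.471 of its height the radius interpolates to r₁+(r₂−r₁)t = 6.050, giving a regular 32-gon of that circumradius (area = (32/2)·6.050²·sin(360°/32) = 114.25 mm²); the 14.5×25 cube at (-3.5, 4.5) contributes its full rectangle (area 362.50 mm²); the cone at (-3, -4) is absent (z outside [9, 17.5]); Merging all regions: the regions partially overlap — summed areas 490.94 mm² minus the doubly-counted overlap 87.31 mm² gives 403.62 mm² — area = 403.62 mm²; the cube at (10, 16) is present — its section is the full 27.5×5 rectangle (area 137.50 mm²); Combining (union): the regions partially overlap — summed areas 541.12 mm² minus the doubly-counted overlap 5.00 mm² gives 536.12 mm² — area = 536.12 mm². Overall, the cross-section is a single solid region. Net area = 536.12 mm².

536.12 mm²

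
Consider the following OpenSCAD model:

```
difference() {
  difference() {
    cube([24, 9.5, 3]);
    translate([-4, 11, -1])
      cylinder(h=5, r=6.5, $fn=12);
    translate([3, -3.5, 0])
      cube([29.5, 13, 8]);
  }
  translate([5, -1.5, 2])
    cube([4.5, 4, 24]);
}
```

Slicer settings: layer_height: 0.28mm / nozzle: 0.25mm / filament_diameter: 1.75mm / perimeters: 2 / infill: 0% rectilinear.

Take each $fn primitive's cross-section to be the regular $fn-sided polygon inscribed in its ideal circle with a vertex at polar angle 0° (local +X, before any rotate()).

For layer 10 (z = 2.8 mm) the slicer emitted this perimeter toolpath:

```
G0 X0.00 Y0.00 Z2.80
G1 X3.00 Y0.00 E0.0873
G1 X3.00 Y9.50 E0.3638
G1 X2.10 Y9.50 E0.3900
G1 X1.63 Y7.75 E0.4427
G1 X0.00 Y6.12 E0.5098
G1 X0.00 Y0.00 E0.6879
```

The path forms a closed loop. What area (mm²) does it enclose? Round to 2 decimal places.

23.91 mm²

Apply the shoelace formula to the sequence of (X, Y) vertices; enclosed area = 23.91 mm².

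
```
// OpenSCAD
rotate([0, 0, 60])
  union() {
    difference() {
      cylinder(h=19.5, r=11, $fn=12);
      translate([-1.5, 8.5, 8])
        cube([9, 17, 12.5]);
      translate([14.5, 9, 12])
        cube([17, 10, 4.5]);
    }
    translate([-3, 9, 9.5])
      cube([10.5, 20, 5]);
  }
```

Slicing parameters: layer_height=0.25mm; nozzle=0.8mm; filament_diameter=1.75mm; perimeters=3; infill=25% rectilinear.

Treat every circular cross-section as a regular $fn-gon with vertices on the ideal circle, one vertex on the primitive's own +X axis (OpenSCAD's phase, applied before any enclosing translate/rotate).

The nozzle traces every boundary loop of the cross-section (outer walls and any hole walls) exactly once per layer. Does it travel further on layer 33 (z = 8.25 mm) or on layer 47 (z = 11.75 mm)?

layer 47 (z = 11.75 mm)

Layer 33 (z = 8.25): the r=11 cylinder gives a regular 12-gon of circumradius 11 (constant along its height) (perimeter = 2·12·11.000·sin(180°/12) = 68.33 mm); the cube at (-1.5, 8.5) (footprint 9×17) is included at this height (perimeter 52.00 mm); the cube at (14.5, 9) does not reach this height (z outside [12, 16.5]); Subtracting the remaining from the first: starting from the r=11 cylinder, the 9×17 cube at (-1.5, 8.5) partially overlaps it — only the 13.67 mm² overlap (of its 153.00 mm²) is removed, clipping the outline — boundary = 69.75 mm; the cube at (-3, 9) is not intersected at this z (z outside [9.5, 14.5]); Merging all regions: only the result so far is present, so the union is just that shape — boundary = 69.75 mm; (rotated 60° about Z; rotation is an isometry so areas/perimeters/island counts are preserved). So its perimeter = 69.75 mm. Layer 47 (z = 11.75): the r=11 cylinder gives a regular 12-gon of circumradius 11 (constant along its height) (perimeter = 2·12·11.000·sin(180°/12) = 68.33 mm); the cube at (-1.5, 8.5) is present — its section is the full 9×17 rectangle (perimeter 52.00 mm); the cube at (14.5, 9) is absent (z outside [12, 16.5]); After the difference (first − rest): starting from the r=11 cylinder, the 9×17 cube at (-1.5, 8.5) partially overlaps it — only the 13.67 mm² overlap (of its 153.00 mm²) is removed, clipping the outline — boundary = 69.75 mm; the 10.5×20 cube at (-3, 9) contributes its full rectangle (perimeter 61.00 mm); Taking the union: the regions partially overlap (shared area 2.10 mm²), so the edge portions inside another operand are dropped and the merged outline is re-measured after clipping — boundary = 124.91 mm; (rotated 60° about Z; rotation is an isometry so areas/perimeters/island counts are preserved). So its perimeter = 124.91 mm. Layer 47 is larger (124.91 vs 69.75 mm).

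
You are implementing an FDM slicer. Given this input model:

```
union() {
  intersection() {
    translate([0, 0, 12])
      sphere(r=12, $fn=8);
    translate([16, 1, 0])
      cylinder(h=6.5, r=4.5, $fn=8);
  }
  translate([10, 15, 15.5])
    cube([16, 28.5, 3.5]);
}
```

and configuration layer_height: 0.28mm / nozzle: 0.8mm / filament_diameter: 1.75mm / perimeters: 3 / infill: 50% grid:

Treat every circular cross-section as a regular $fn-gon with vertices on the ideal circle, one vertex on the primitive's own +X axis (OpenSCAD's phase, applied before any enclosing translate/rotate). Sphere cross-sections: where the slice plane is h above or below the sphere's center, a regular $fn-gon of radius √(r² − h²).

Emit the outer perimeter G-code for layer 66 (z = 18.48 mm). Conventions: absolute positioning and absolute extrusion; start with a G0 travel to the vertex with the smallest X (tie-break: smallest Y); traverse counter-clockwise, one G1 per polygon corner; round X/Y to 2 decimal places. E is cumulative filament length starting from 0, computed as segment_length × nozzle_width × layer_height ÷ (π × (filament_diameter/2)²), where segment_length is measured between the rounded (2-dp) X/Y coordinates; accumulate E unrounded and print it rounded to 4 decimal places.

At z = 18.48 mm: the r=12 sphere slices to a regular 8-gon of circumradius 10.100 (√(r²−h²) with h=6.48 from center); the cylinder at (16, 1) is absent (z outside [0, 6.5]); After intersecting: at least one operand is absent at this height, so nothing remains; the cube at (10, 15) (footprint 16×28.5) is included at this height; Taking the union: only the 16×28.5 cube at (10, 15) is present, so the union is just that shape — 1 connected region. The outline is a single polygon with 4 vertices. Extrusion per mm of travel: 0.8 × 0.28 / (π × 0.875²) = 0.093128. Accumulating E over each segment gives final E = 8.2884.

G0 X10.00 Y15.00 Z18.48
G1 X26.00 Y15.00 E1.4901
G1 X26.00 Y43.50 E4.1442
G1 X10.00 Y43.50 E5.6343
G1 X10.00 Y15.00 E8.2884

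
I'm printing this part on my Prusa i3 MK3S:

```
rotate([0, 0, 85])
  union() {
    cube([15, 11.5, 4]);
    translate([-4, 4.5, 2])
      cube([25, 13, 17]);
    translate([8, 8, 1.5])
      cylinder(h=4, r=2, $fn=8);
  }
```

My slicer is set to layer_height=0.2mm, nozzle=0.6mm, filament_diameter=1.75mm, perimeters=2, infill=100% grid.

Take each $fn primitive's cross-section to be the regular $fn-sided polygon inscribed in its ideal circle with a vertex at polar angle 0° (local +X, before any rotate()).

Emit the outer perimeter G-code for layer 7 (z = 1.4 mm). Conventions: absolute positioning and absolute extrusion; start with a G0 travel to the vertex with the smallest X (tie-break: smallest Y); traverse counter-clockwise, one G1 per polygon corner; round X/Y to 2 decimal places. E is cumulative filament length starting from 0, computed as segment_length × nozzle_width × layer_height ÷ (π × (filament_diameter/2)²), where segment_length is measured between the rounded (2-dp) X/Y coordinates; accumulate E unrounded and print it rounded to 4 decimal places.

G0 X-11.46 Y1.00 Z1.40
G1 X0.00 Y0.00 E0.5739
G1 X1.31 Y14.94 E1.3221
G1 X-10.15 Y15.95 E1.8961
G1 X-11.46 Y1.00 E2.6448

At z = 1.4 mm: the 15×11.5 cube contributes its full rectangle; the cube at (-4, 4.5) does not reach this height (z outside [2, 19]); the cylinder at (8, 8) is absent (z outside [1.5, 5.5]); Taking the union: only the 15×11.5 cube is present, so the union is just that shape — 1 connected region; (rotated 85° about Z; rotation is an isometry so areas/perimeters/island counts are preserved). The outline is a single polygon with 4 vertices. Extrusion per mm of travel: 0.6 × 0.2 / (π × 0.875²) = 0.049890. Accumulating E over each segment gives final E = 2.6448.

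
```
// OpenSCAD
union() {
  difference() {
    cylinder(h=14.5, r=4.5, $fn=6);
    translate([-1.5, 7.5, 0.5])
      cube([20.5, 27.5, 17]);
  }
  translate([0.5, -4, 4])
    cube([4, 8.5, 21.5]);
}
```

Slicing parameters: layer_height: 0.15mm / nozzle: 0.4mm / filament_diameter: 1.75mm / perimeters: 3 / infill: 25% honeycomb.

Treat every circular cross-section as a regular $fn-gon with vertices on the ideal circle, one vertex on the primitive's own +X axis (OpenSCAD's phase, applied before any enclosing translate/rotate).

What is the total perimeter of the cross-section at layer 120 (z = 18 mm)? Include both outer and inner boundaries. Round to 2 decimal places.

25.00 mm

At z = 18 mm: the cylinder is not intersected at this z (z outside [0, 14.5]); the cube at (-1.5, 7.5) is absent (z outside [0.5, 17.5]); After the difference (first − rest): the first operand is absent here, so nothing remains; the cube at (0.5, -4) is present — its section is the full 4×8.5 rectangle (perimeter 25.00 mm); Taking the union: only the 4×8.5 cube at (0.5, -4) is present, so the union is just that shape — boundary = 25.00 mm. Overall, the cross-section is a single solid region. Total boundary length (outer) = 25.00 mm.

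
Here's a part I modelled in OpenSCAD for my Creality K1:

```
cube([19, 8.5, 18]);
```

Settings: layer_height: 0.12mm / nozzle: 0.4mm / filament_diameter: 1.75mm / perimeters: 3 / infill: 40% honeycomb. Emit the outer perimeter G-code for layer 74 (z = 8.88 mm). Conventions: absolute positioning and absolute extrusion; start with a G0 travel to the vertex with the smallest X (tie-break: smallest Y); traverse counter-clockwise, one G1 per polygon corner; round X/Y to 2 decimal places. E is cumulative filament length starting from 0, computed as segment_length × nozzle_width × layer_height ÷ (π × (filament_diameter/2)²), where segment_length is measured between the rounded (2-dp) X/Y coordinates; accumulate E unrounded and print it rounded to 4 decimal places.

G0 X0.00 Y0.00 Z8.88
G1 X19.00 Y0.00 E0.3792
G1 X19.00 Y8.50 E0.5488
G1 X0.00 Y8.50 E0.9280
G1 X0.00 Y0.00 E1.0976

At z = 8.88 mm: the 19×8.5 cube contributes its full rectangle. The outline is a single polygon with 4 vertices. Extrusion per mm of travel: 0.4 × 0.12 / (π × 0.875²) = 0.019956. Accumulating E over each segment gives final E = 1.0976.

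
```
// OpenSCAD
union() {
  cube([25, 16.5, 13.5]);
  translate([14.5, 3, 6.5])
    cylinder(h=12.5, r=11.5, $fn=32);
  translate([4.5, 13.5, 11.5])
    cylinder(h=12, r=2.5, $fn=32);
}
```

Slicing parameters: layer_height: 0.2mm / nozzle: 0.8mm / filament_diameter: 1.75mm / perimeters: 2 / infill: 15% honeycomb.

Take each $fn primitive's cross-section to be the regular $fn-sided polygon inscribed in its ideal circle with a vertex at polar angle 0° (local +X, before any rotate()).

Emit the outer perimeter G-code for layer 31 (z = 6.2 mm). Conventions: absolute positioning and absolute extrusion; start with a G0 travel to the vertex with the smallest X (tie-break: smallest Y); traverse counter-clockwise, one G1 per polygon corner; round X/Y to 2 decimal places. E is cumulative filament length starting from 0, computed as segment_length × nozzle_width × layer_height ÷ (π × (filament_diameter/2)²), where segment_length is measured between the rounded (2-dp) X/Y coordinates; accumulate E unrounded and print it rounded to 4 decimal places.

At z = 6.2 mm: the cube is present — its section is the full 25×16.5 rectangle; the cylinder at (14.5, 3) does not reach this height (z outside [6.5, 19]); the cylinder at (4.5, 13.5) is absent (z outside [11.5, 23.5]); Taking the union: only the 25×16.5 cube is present, so the union is just that shape — 1 connected region. The outline is a single polygon with 4 vertices. Extrusion per mm of travel: 0.8 × 0.2 / (π × 0.875²) = 0.066520. Accumulating E over each segment gives final E = 5.5212.

G0 X0.00 Y0.00 Z6.20
G1 X25.00 Y0.00 E1.6630
G1 X25.00 Y16.50 E2.7606
G1 X0.00 Y16.50 E4.4236
G1 X0.00 Y0.00 E5.5212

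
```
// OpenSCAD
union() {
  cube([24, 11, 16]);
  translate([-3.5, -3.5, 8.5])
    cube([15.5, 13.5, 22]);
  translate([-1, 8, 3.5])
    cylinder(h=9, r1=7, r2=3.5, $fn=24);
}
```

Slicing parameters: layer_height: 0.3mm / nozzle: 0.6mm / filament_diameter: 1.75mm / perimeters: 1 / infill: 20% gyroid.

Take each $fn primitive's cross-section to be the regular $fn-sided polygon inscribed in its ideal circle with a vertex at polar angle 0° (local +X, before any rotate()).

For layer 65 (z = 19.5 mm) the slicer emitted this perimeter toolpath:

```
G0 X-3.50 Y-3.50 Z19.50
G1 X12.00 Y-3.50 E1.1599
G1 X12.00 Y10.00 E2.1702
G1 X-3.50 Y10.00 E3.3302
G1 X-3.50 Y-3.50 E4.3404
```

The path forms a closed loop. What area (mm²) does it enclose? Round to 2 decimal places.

209.25 mm²

Apply the shoelace formula to the sequence of (X, Y) vertices; enclosed area = 209.25 mm².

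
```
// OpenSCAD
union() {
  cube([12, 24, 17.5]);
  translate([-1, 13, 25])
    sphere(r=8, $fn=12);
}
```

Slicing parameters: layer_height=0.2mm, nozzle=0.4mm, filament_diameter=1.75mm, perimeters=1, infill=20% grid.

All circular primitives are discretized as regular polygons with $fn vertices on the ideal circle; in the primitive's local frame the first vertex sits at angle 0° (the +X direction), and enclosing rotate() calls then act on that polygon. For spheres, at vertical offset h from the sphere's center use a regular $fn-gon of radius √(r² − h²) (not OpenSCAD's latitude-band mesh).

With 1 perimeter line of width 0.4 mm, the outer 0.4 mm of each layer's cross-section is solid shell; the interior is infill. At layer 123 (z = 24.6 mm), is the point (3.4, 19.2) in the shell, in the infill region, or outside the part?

shell

At z = 24.6 mm: the cube is absent (z outside [0, 17.5]); the r=8 sphere at (-1, 13) slices to a regular 12-gon of circumradius 7.990 (√(r²−h²) with h=0.4 from center); Merging all regions: only the r=8 sphere at (-1, 13) is present, so the union is just that shape — 1 connected region. Overall, the cross-section is a single solid region. The nearest boundary edge runs (5.92, 16.99)→(2.99, 19.92); distance from the point to it = 0.22 mm. The point is inside the cross-section, 0.22 mm from the nearest boundary — within the 0.4 mm shell band (1 × 0.4).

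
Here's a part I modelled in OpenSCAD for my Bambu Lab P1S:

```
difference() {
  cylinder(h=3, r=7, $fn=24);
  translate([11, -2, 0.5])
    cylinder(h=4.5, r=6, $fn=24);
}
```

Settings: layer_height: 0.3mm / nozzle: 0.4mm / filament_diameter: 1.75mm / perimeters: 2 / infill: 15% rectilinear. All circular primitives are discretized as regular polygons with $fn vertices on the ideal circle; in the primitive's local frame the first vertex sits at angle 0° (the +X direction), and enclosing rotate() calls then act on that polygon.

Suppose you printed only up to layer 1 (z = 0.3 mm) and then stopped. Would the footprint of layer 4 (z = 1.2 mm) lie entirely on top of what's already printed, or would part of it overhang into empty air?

entirely on top

Compare the two slices. At z = 0.3: the r=7 cylinder contributes a regular 24-gon of circumradius 7 (area = (24/2)·7.000²·sin(360°/24) = 152.19 mm²); the cylinder at (11, -2) is absent (z outside [0.5, 5]); Subtracting the remaining from the first: none of the subtracted shapes is present at this height, so the r=7 cylinder is unchanged — area = 152.19 mm². At z = 1.2: the cylinder: section is a regular 24-gon, circumradius r=7 (area = (24/2)·7.000²·sin(360°/24) = 152.19 mm²); the r=6 cylinder at (11, -2) gives a regular 24-gon of circumradius 6 (constant along its height) (area = (24/2)·6.000²·sin(360°/24) = 111.81 mm²); Subtracting the remaining from the first: starting from the r=7 cylinder (152.19 mm²), the r=6 cylinder at (11, -2) partially overlaps it — only the 7.63 mm² overlap (of its 111.81 mm²) is removed, clipping the outline — area = 144.55 mm². Checking containment: the cross-section at z = 1.2 is a subset of the cross-section at z = 0.3.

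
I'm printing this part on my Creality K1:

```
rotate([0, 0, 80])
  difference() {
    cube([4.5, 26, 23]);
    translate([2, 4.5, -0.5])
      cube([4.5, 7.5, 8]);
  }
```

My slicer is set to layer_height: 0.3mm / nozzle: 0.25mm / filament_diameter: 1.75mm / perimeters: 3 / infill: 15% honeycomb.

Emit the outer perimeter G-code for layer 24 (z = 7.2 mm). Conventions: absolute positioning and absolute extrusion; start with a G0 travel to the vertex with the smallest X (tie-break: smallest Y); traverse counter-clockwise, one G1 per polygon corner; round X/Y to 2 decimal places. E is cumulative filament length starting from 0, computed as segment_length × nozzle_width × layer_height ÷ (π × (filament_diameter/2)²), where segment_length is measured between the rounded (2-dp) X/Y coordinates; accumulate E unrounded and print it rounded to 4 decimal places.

At z = 7.2 mm: the cube (footprint 4.5×26) is included at this height; the 4.5×7.5 cube at (2, 4.5) contributes its full rectangle; Taking the first minus the rest: starting from the 4.5×26 cube, the 4.5×7.5 cube at (2, 4.5) partially overlaps it — only the 18.75 mm² overlap (of its 33.75 mm²) is removed, clipping the outline — 1 connected region; (rotated 80° about Z; rotation is an isometry so areas/perimeters/island counts are preserved). The outline is a single polygon with 8 vertices. Extrusion per mm of travel: 0.25 × 0.3 / (π × 0.875²) = 0.031181. Accumulating E over each segment gives final E = 2.0583.

G0 X-25.61 Y4.51 Z7.20
G1 X0.00 Y0.00 E0.8108
G1 X0.78 Y4.43 E0.9511
G1 X-3.65 Y5.21 E1.0914
G1 X-4.08 Y2.75 E1.1692
G1 X-11.47 Y4.05 E1.4032
G1 X-11.04 Y6.52 E1.4814
G1 X-24.82 Y8.95 E1.9177
G1 X-25.61 Y4.51 E2.0583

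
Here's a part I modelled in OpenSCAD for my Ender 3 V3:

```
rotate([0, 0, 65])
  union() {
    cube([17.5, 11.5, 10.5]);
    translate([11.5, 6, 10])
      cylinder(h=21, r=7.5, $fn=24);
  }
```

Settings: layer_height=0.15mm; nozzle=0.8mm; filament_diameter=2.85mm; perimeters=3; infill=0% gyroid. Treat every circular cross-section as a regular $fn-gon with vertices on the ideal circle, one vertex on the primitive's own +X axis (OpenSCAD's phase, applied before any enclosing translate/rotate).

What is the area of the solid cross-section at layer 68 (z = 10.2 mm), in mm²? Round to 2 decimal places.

232.35 mm²

At z = 10.2 mm: the 17.5×11.5 cube contributes its full rectangle (area 201.25 mm²); the r=7.5 cylinder at (11.5, 6) contributes a regular 24-gon of circumradius 7.5 (area = (24/2)·7.500²·sin(360°/24) = 174.70 mm²); Taking the union: the regions partially overlap — summed areas 375.95 mm² minus the doubly-counted overlap 143.60 mm² gives 232.35 mm² — area = 232.35 mm²; (rotated 65° about Z; rotation is an isometry so areas/perimeters/island counts are preserved). Overall, the cross-section is a single solid region. Net area = 232.35 mm².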